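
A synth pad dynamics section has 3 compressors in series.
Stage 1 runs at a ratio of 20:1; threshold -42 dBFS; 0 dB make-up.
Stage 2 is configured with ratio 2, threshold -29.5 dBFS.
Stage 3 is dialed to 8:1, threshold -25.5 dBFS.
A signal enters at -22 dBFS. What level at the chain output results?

-41 dBFS

Stage 1: 20 dB above -42 dBFS, reduced 20:1 to 1 dB above → -41 dBFS.
Stage 2: -41 dBFS ≤ -29.5 dBFS, so stage 2 doesn't engage; output -41 dBFS.
Stage 3: -41 dBFS is at or below the -25.5 dBFS threshold — no compression; output -41 dBFS.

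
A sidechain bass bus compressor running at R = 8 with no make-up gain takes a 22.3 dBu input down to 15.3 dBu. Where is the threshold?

Input is 8 dB above T (since output overshoot × R = input overshoot: (15.3 − T)·8 = 22.3 − T gives T = 14.3 dBu).
Check: 14.3 + (22.3 − 14.3)/8 = 14.3 + 1 = 15.3 dBu. ✓

14.3 dBu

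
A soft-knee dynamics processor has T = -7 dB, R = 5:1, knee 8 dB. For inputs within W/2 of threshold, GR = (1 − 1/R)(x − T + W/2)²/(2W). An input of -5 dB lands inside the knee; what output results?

-6.8 dB

x − T + W/2 = -5 − (-7) + 4 = 6.
GR = (1 − 1/5) × 6² / 16 = 0.8 × 36 / 16 = 1.8 dB.
Output = -5 − 1.8 = -6.8 dB.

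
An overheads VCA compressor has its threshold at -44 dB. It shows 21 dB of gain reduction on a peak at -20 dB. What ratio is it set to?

8:1

Input overshoot = -20 − (-44) = 24 dB.
Output overshoot = 24 − 21 = 3 dB.
Ratio = input overshoot / output overshoot = 24 / 3 = 8.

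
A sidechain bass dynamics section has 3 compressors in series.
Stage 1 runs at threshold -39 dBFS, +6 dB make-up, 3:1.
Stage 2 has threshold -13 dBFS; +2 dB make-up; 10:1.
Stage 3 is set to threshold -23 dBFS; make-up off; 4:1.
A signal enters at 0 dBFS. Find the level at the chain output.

Stage 1: 39 dB above -39 dBFS, reduced 3:1 to 13 dB above → -26 dBFS; +6 dB make-up → -20 dBFS.
Stage 2: -20 dBFS ≤ -13 dBFS, so stage 2 doesn't engage; make-up brings it to -18 dBFS.
Stage 3: overshoot 5 dB → 5/4 = 1.25 dB → -21.75 dBFS.

-21.75 dBFS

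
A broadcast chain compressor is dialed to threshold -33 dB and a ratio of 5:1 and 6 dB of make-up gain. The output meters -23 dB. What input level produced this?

-13 dB

Before make-up, the level was -23 − 6 = -29 dB.
Post-compression overshoot = -29 − (-33) = 4 dB.
Undo the ratio: input overshoot = 4 × 5 = 20 dB, giving input = -13 dB.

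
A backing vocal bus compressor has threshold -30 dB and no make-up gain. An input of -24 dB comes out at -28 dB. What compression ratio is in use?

3:1

Input overshoot = -24 − (-30) = 6 dB; output overshoot = -28 − (-30) = 2 dB.
Ratio = 6 / 2 = 3.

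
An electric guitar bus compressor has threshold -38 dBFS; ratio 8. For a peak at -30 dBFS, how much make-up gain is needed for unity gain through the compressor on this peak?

Overshoot 8 dB → 8/8 = 1 dB after compression, so the compressed level is -38 + 1 = -37 dBFS.
Make-up = target − compressed = -30 − (-37) = 7 dB.

7 dB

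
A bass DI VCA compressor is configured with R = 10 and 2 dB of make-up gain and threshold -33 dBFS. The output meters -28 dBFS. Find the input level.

Before make-up, the level was -28 − 2 = -30 dBFS.
Post-compression overshoot = -30 − (-33) = 3 dB.
Input overshoot = R × output overshoot = 30 dB → input = -33 + 30 = -3 dBFS.

-3 dBFS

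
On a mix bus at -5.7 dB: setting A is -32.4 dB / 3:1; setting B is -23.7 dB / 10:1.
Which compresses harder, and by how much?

A, by 1.6 dB

A: 26.7 dB over, compressed to 8.9 dB over, so 17.8 dB of GR.
B: 18 dB over, compressed to 1.8 dB over, so 16.2 dB of GR.
Difference: 1.6 dB in favour of A.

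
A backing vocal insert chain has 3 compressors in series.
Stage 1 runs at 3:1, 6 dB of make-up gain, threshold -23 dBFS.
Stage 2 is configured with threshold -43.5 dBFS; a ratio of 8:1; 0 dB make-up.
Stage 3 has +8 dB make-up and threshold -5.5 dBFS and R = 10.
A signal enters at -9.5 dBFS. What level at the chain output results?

Stage 1: -9.5 dBFS is 13.5 dB over -23 dBFS; at 3:1 that becomes 4.5 dB over, giving -18.5 dBFS; +6 dB make-up → -12.5 dBFS.
Stage 2: overshoot 31 dB → 31/8 = 3.875 dB → -39.625 dBFS.
Stage 3: -39.625 dBFS is at or below the -5.5 dBFS threshold — no compression; make-up brings it to -31.625 dBFS.

-31.625 dBFS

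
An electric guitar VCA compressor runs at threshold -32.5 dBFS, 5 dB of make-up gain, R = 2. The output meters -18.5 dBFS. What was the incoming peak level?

-14.5 dBFS

Remove make-up: -18.5 − 5 = -23.5 dBFS.
The compressed level sits -23.5 − (-32.5) = 9 dB over threshold.
Before 2:1 compression the overshoot was 9 × 2 = 18 dB, so input = -32.5 + 18 = -14.5 dBFS.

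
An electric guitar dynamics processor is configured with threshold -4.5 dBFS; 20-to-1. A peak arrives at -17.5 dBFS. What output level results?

-17.5 dBFS is 13 dB below the -4.5 dBFS threshold, so no gain reduction is applied.
Output = input = -17.5 dBFS.

-17.5 dBFS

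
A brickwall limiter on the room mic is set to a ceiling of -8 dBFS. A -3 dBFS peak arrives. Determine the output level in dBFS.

At ∞:1, everything above -8 dBFS is held at the ceiling.

-8 dBFS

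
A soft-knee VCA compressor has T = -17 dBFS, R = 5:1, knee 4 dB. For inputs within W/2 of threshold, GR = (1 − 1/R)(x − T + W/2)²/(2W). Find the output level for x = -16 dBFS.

-16.9 dBFS

x − T + W/2 = -16 − (-17) + 2 = 3.
GR = (1 − 1/5) × 3² / 8 = 0.8 × 9 / 8 = 0.9 dB.
Output = -16 − 0.9 = -16.9 dBFS.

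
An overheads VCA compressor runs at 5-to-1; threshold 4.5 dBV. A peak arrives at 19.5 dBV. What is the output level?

The input is 15 dB above the 4.5 dBV threshold.
At 5:1 the overshoot is divided by 5, leaving 3 dB above threshold.
So the level is 4.5 + 3 = 7.5 dBV.

7.5 dBV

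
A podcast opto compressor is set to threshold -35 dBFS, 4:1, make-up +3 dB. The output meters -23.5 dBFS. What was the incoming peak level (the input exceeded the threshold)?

Remove make-up: -23.5 − 3 = -26.5 dBFS.
That's 8.5 dB above the -35 dBFS threshold.
Input overshoot = R × output overshoot = 34 dB → input = -35 + 34 = -1 dBFS.

-1 dBFS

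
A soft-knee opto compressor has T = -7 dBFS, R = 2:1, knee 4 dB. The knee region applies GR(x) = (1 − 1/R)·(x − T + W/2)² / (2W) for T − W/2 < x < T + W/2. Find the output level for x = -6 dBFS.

x − T + W/2 = -6 − (-7) + 2 = 3.
GR = (1 − 1/2) × 3² / 8 = 0.5 × 9 / 8 = 0.5625 dB.
Output = -6 − 0.5625 = -6.5625 dBFS.

-6.5625 dBFS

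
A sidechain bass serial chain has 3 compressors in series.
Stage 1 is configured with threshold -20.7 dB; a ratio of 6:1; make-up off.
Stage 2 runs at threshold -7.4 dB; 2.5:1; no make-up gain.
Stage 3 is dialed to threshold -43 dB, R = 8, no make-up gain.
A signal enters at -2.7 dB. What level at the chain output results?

Stage 1: -2.7 dB is 18 dB over -20.7 dB; at 6:1 that becomes 3 dB over, giving -17.7 dB.
Stage 2: below threshold (-17.7 ≤ -7.4); passes unchanged; output -17.7 dB.
Stage 3: 25.3 dB above -43 dB, reduced 8:1 to 3.1625 dB above → -39.8375 dB.

-39.8375 dB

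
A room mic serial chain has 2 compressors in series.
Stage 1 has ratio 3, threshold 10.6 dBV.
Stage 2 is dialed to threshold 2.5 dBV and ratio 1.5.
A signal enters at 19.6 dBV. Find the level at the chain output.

9.9 dBV

Stage 1: overshoot 9 dB → 9/3 = 3 dB → 13.6 dBV.
Stage 2: overshoot 11.1 dB → 11.1/1.5 = 7.4 dB → 9.9 dBV.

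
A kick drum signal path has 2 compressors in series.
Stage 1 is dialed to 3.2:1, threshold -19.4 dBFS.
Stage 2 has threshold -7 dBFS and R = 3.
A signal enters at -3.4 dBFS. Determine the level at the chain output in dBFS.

Stage 1: -3.4 dBFS is 16 dB over -19.4 dBFS; at 3.2:1 that becomes 5 dB over, giving -14.4 dBFS.
Stage 2: -14.4 dBFS ≤ -7 dBFS, so stage 2 doesn't engage; output -14.4 dBFS.

-14.4 dBFS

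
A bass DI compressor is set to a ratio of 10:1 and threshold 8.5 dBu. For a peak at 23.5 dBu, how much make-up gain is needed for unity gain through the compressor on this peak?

13.5 dB

Without make-up, output = threshold + overshoot/10 = 8.5 + 1.5 = 10 dBu.
Gap to target: 13.5 dB.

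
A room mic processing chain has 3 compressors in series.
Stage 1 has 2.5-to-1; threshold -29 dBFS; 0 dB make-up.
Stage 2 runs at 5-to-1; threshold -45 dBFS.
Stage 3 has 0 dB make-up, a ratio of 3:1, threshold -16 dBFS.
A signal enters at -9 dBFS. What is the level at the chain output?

Stage 1: 20 dB above -29 dBFS, reduced 2.5:1 to 8 dB above → -21 dBFS.
Stage 2: -21 dBFS is 24 dB over -45 dBFS; at 5:1 that becomes 4.8 dB over, giving -40.2 dBFS.
Stage 3: below threshold (-40.2 ≤ -16); passes unchanged; output -40.2 dBFS.

-40.2 dBFS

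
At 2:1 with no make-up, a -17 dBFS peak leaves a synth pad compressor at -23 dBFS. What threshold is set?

-29 dBFS

Let T be the threshold. Output overshoot = (input overshoot)/R, so -23 − T = (-17 − T)/2.
2·(-23 − T) = -17 − T → 1·T = -46 − (-17) = -29.
T = -29/1 = -29 dBFS.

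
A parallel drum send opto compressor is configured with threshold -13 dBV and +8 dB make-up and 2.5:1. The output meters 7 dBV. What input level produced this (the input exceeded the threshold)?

17 dBV

Before make-up, the level was 7 − 8 = -1 dBV.
That's 12 dB above the -13 dBV threshold.
Before 2.5:1 compression the overshoot was 12 × 2.5 = 30 dB, so input = -13 + 30 = 17 dBV.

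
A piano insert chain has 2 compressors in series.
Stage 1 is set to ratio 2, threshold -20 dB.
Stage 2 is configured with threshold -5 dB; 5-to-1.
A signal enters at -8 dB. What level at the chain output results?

Stage 1: overshoot 12 dB → 12/2 = 6 dB → -14 dB.
Stage 2: -14 dB ≤ -5 dB, so stage 2 doesn't engage; output -14 dB.

-14 dB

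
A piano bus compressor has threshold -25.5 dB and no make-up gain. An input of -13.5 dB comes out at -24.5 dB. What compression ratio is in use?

Input overshoot = -13.5 − (-25.5) = 12 dB; output overshoot = -24.5 − (-25.5) = 1 dB.
Ratio = 12 / 1 = 12.

12:1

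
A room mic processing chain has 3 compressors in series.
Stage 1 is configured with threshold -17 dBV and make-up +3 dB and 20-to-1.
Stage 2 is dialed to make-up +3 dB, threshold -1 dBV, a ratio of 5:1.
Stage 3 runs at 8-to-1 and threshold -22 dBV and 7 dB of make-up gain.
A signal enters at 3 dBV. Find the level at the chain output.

Stage 1: overshoot 20 dB → 20/20 = 1 dB → -16 dBV; +3 dB make-up → -13 dBV.
Stage 2: -13 dBV is at or below the -1 dBV threshold — no compression; make-up brings it to -10 dBV.
Stage 3: overshoot 12 dB → 12/8 = 1.5 dB → -20.5 dBV; +7 dB make-up → -13.5 dBV.

-13.5 dBV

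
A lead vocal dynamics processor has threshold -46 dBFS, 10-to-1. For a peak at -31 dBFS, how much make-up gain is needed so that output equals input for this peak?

13.5 dB

Overshoot 15 dB → 15/10 = 1.5 dB after compression, so the compressed level is -46 + 1.5 = -44.5 dBFS.
Make-up = target − compressed = -31 − (-44.5) = 13.5 dB.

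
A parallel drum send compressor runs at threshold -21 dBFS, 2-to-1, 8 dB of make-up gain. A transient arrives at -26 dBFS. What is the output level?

-18 dBFS

-26 dBFS is 5 dB below the -21 dBFS threshold, so no gain reduction is applied.
Make-up gain adds 8 dB: -26 + 8 = -18 dBFS.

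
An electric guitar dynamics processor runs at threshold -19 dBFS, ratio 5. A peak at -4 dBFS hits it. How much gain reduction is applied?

Overshoot = -4 − (-19) = 15 dB.
After 5:1 compression the overshoot becomes 15/5 = 3 dB.
Gain reduction = 15 − 3 = 12 dB.

12 dB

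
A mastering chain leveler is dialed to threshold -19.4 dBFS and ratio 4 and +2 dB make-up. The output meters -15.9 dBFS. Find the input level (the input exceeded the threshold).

Before make-up, the level was -15.9 − 2 = -17.9 dBFS.
That's 1.5 dB above the -19.4 dBFS threshold.
Input overshoot = R × output overshoot = 6 dB → input = -19.4 + 6 = -13.4 dBFS.

-13.4 dBFS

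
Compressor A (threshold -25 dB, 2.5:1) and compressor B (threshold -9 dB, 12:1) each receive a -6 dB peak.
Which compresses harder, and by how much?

A: 19 dB over, compressed to 7.6 dB over, so 11.4 dB of GR.
B: 3 dB over, compressed to 0.25 dB over, so 2.75 dB of GR.
A applies 8.65 dB more gain reduction.

A, by 8.65 dB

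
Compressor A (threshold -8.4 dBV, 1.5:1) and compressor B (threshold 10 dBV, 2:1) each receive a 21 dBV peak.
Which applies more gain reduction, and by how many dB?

A: 29.4 dB over, compressed to 19.6 dB over, so 9.8 dB of GR.
B: 11 dB over, compressed to 5.5 dB over, so 5.5 dB of GR.
A reduces 4.3 dB more.

A, by 4.3 dB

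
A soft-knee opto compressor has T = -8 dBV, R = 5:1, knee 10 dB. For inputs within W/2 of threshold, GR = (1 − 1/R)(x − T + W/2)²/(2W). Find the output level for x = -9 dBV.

-9.64 dBV

x − T + W/2 = -9 − (-8) + 5 = 4.
GR = (1 − 1/5) × 4² / 20 = 0.8 × 16 / 20 = 0.64 dB.
Output = -9 − 0.64 = -9.64 dBV.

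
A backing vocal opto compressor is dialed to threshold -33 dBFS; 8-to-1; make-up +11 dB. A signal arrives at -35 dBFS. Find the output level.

-35 dBFS is 2 dB below the -33 dBFS threshold, so no gain reduction is applied.
Make-up gain adds 11 dB: -35 + 11 = -24 dBFS.

-24 dBFS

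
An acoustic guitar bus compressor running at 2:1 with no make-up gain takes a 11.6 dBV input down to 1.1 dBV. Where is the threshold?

Let T be the threshold. Output overshoot = (input overshoot)/R, so 1.1 − T = (11.6 − T)/2.
2·(1.1 − T) = 11.6 − T → 1·T = 2.2 − 11.6 = -9.4.
T = -9.4/1 = -9.4 dBV.

-9.4 dBV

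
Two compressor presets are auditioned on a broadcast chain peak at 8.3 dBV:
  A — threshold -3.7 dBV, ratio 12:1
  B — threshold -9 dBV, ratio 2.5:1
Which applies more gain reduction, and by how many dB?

A, by 0.62 dB

A: GR = 12 − 12/12 = 11 dB.
B: GR = 17.3 − 17.3/2.5 = 10.38 dB.
Difference: 0.62 dB in favour of A.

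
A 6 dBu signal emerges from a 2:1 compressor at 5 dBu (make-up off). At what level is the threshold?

4 dBu

Input is 2 dB above T (since output overshoot × R = input overshoot: (5 − T)·2 = 6 − T gives T = 4 dBu).
Check: 4 + (6 − 4)/2 = 4 + 1 = 5 dBu. ✓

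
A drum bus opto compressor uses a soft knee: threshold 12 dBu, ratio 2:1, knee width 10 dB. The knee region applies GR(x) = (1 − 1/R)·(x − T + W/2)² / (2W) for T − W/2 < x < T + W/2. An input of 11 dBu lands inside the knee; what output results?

x − T + W/2 = 11 − 12 + 5 = 4.
GR = (1 − 1/2) × 4² / 20 = 0.5 × 16 / 20 = 0.4 dB.
Output = 11 − 0.4 = 10.6 dBu.

10.6 dBu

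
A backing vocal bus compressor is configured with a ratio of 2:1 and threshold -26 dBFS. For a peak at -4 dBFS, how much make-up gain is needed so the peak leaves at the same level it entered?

11 dB

Overshoot 22 dB → 22/2 = 11 dB after compression, so the compressed level is -26 + 11 = -15 dBFS.
Make-up = target − compressed = -4 − (-15) = 11 dB.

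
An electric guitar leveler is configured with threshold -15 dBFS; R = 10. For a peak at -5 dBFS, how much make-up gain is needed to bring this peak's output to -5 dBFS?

9 dB

The peak compresses to -15 + 10/10 = -14 dBFS.
To reach -5 dBFS requires -5 − (-14) = 9 dB of make-up.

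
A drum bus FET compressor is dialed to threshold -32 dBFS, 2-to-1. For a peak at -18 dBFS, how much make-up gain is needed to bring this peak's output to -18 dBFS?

7 dB

Overshoot 14 dB → 14/2 = 7 dB after compression, so the compressed level is -32 + 7 = -25 dBFS.
Make-up = target − compressed = -18 − (-25) = 7 dB.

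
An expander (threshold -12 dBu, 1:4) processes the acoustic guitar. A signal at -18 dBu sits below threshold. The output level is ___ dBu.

Below threshold, a 1:4 expander applies gain = (4−1)×(T − x) of attenuation.
(4−1) × 6 = 18 dB, so output = -18 − 18 = -36 dBu.

-36 dBu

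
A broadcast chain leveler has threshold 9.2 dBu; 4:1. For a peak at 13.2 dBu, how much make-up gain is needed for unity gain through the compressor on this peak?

Overshoot 4 dB → 4/4 = 1 dB after compression, so the compressed level is 9.2 + 1 = 10.2 dBu.
Make-up = target − compressed = 13.2 − 10.2 = 3 dB.

3 dB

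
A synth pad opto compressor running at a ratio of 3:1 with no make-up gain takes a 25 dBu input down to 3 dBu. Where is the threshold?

Gain reduction = 25 − 3 = 22 dB; output overshoot = GR / (R − 1) = 22 / 2 = 11 dB.
Threshold = output − output overshoot = 3 − 11 = -8 dBu.

-8 dBu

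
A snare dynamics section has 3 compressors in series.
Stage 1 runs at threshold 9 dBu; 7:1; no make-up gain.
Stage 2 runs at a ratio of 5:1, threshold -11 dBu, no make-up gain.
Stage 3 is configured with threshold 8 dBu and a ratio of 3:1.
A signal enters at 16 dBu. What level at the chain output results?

Stage 1: 7 dB above 9 dBu, reduced 7:1 to 1 dB above → 10 dBu.
Stage 2: 21 dB above -11 dBu, reduced 5:1 to 4.2 dB above → -6.8 dBu.
Stage 3: -6.8 dBu ≤ 8 dBu, so stage 3 doesn't engage; output -6.8 dBu.

-6.8 dBu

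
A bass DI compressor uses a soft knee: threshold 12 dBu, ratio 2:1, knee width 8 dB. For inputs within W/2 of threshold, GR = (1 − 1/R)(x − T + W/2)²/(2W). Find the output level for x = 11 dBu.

10.71875 dBu

x − T + W/2 = 11 − 12 + 4 = 3.
GR = (1 − 1/2) × 3² / 16 = 0.5 × 9 / 16 = 0.28125 dB.
Output = 11 − 0.28125 = 10.71875 dBu.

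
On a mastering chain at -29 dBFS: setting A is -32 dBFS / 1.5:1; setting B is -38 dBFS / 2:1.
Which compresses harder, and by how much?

B, by 3.5 dB

A: GR = 3 − 3/1.5 = 1 dB.
B: GR = 9 − 9/2 = 4.5 dB.
B applies 3.5 dB more gain reduction.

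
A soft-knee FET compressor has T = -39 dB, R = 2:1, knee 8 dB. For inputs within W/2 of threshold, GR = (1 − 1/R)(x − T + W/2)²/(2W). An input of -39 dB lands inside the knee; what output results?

x − T + W/2 = -39 − (-39) + 4 = 4.
GR = (1 − 1/2) × 4² / 16 = 0.5 × 16 / 16 = 0.5 dB.
Output = -39 − 0.5 = -39.5 dB.

-39.5 dB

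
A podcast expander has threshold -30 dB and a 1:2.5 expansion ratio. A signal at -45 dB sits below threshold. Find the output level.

Below threshold, a 1:2.5 expander applies gain = (2.5−1)×(T − x) of attenuation.
(2.5−1) × 15 = 22.5 dB, so output = -45 − 22.5 = -67.5 dB.

-67.5 dB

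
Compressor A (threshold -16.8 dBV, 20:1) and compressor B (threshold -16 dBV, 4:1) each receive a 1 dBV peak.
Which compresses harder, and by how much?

A: GR = 17.8 − 17.8/20 = 16.91 dB.
B: GR = 17 − 17/4 = 12.75 dB.
A applies 4.16 dB more gain reduction.

A, by 4.16 dB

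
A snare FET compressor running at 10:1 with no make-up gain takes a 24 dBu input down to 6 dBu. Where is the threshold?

Gain reduction = 24 − 6 = 18 dB; output overshoot = GR / (R − 1) = 18 / 9 = 2 dB.
Threshold = output − output overshoot = 6 − 2 = 4 dBu.

4 dBu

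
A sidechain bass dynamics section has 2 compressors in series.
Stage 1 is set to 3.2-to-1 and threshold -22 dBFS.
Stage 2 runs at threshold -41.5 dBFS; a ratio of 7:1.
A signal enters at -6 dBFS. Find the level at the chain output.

Stage 1: overshoot 16 dB → 16/3.2 = 5 dB → -17 dBFS.
Stage 2: overshoot 24.5 dB → 24.5/7 = 3.5 dB → -38 dBFS.

-38 dBFS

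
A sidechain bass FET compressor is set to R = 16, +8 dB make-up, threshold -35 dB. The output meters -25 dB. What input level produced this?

Stripping the +8 dB make-up gives -33 dB at the gain stage.
The compressed level sits -33 − (-35) = 2 dB over threshold.
Before 16:1 compression the overshoot was 2 × 16 = 32 dB, so input = -35 + 32 = -3 dB.

-3 dB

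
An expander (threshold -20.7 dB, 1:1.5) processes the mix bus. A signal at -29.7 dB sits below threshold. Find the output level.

Below threshold, a 1:1.5 expander applies gain = (1.5−1)×(T − x) of attenuation.
(1.5−1) × 9 = 4.5 dB, so output = -29.7 − 4.5 = -34.2 dB.

-34.2 dB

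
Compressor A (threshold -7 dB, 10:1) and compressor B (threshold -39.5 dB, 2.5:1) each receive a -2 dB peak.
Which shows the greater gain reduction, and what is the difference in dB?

A: 5 dB over, compressed to 0.5 dB over, so 4.5 dB of GR.
B: 37.5 dB over, compressed to 15 dB over, so 22.5 dB of GR.
B reduces 18 dB more.

B, by 18 dB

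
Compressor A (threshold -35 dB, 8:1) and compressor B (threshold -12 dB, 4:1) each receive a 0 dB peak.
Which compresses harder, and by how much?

A, by 21.625 dB

A: overshoot 35 dB → output overshoot 4.375 dB → GR 30.625 dB.
B: overshoot 12 dB → output overshoot 3 dB → GR 9 dB.
A reduces 21.625 dB more.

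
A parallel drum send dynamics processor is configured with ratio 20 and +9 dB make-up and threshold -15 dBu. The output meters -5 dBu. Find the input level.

Remove make-up: -5 − 9 = -14 dBu.
Post-compression overshoot = -14 − (-15) = 1 dB.
Undo the ratio: input overshoot = 1 × 20 = 20 dB, giving input = 5 dBu.

5 dBu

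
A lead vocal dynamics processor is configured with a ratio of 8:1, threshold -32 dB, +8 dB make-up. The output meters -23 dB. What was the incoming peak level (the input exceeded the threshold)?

Before make-up, the level was -23 − 8 = -31 dB.
Post-compression overshoot = -31 − (-32) = 1 dB.
Input overshoot = R × output overshoot = 8 dB → input = -32 + 8 = -24 dB.

-24 dB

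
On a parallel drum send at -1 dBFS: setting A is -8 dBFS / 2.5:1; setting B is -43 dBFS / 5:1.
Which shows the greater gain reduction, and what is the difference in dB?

B, by 29.4 dB

A: 7 dB over, compressed to 2.8 dB over, so 4.2 dB of GR.
B: 42 dB over, compressed to 8.4 dB over, so 33.6 dB of GR.
B applies 29.4 dB more gain reduction.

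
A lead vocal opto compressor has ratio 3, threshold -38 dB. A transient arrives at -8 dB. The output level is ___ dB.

Overshoot: -8 − (-38) = 30 dB.
3:1 compression reduces that to 30/3 = 10 dB over.
Output = -38 + 10 = -28 dB.

-28 dB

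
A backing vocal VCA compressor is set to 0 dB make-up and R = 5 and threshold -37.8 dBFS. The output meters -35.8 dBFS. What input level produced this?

-27.8 dBFS

The compressed level sits -35.8 − (-37.8) = 2 dB over threshold.
Undo the ratio: input overshoot = 2 × 5 = 10 dB, giving input = -27.8 dBFS.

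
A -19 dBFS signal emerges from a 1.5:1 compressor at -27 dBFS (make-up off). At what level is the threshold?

-43 dBFS

Gain reduction = -19 − (-27) = 8 dB; output overshoot = GR / (R − 1) = 8 / 0.5 = 16 dB.
Threshold = output − output overshoot = -27 − 16 = -43 dBFS.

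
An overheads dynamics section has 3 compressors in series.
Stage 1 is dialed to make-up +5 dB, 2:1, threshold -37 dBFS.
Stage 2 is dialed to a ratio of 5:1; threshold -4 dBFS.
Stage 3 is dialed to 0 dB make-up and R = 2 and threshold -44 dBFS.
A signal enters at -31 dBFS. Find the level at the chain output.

Stage 1: 6 dB above -37 dBFS, reduced 2:1 to 3 dB above → -34 dBFS; +5 dB make-up → -29 dBFS.
Stage 2: below threshold (-29 ≤ -4); passes unchanged; output -29 dBFS.
Stage 3: overshoot 15 dB → 15/2 = 7.5 dB → -36.5 dBFS.

-36.5 dBFS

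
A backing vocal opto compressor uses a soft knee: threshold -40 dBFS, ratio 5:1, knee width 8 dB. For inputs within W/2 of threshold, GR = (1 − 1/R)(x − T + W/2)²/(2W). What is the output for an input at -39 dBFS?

-40.25 dBFS

x − T + W/2 = -39 − (-40) + 4 = 5.
GR = (1 − 1/5) × 5² / 16 = 0.8 × 25 / 16 = 1.25 dB.
Output = -39 − 1.25 = -40.25 dBFS.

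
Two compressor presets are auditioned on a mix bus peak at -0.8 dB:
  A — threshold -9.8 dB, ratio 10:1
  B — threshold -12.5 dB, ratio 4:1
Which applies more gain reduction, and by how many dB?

B, by 0.675 dB

A: 9 dB over, compressed to 0.9 dB over, so 8.1 dB of GR.
B: 11.7 dB over, compressed to 2.925 dB over, so 8.775 dB of GR.
B reduces 0.675 dB more.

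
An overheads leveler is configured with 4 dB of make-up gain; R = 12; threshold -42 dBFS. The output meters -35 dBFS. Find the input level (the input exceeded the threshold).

-6 dBFS

Stripping the +4 dB make-up gives -39 dBFS at the gain stage.
Post-compression overshoot = -39 − (-42) = 3 dB.
Input overshoot = R × output overshoot = 36 dB → input = -42 + 36 = -6 dBFS.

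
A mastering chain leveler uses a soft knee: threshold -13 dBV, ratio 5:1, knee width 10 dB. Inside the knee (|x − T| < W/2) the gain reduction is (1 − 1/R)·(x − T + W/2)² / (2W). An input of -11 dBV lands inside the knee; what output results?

x − T + W/2 = -11 − (-13) + 5 = 7.
GR = (1 − 1/5) × 7² / 20 = 0.8 × 49 / 20 = 1.96 dB.
Output = -11 − 1.96 = -12.96 dBV.

-12.96 dBV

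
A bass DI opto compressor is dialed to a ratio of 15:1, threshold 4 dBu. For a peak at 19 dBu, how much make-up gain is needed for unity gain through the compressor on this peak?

14 dB

Without make-up, output = threshold + overshoot/15 = 4 + 1 = 5 dBu.
Gap to target: 14 dB.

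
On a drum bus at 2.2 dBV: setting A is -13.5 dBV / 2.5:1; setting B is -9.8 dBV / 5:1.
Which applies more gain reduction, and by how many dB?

A: GR = 15.7 − 15.7/2.5 = 9.42 dB.
B: GR = 12 − 12/5 = 9.6 dB.
Difference: 0.18 dB in favour of B.

B, by 0.18 dB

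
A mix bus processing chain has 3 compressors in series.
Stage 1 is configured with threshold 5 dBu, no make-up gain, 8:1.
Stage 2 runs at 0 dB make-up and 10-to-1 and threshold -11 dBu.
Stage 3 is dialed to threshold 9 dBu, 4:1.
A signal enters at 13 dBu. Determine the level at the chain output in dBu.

-9.3 dBu

Stage 1: overshoot 8 dB → 8/8 = 1 dB → 6 dBu.
Stage 2: 17 dB above -11 dBu, reduced 10:1 to 1.7 dB above → -9.3 dBu.
Stage 3: -9.3 dBu is at or below the 9 dBu threshold — no compression; output -9.3 dBu.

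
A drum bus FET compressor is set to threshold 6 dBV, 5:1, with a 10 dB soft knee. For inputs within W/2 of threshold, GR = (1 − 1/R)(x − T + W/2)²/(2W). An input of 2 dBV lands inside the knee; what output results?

x − T + W/2 = 2 − 6 + 5 = 1.
GR = (1 − 1/5) × 1² / 20 = 0.8 × 1 / 20 = 0.04 dB.
Output = 2 − 0.04 = 1.96 dBV.

1.96 dBV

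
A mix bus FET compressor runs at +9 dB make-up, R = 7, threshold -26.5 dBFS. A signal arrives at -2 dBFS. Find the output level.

-14 dBFS

The input is 24.5 dB above the -26.5 dBFS threshold.
At 7:1 the overshoot is divided by 7, leaving 3.5 dB above threshold.
Output = -26.5 + 3.5 = -23 dBFS; make-up adds 9 dB, giving -14 dBFS.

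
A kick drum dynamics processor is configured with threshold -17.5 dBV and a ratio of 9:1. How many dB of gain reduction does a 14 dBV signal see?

Overshoot = 14 − (-17.5) = 31.5 dB.
A 9:1 ratio leaves 3.5 dB of that excess.
Gain reduction = 31.5 − 3.5 = 28 dB.

28 dB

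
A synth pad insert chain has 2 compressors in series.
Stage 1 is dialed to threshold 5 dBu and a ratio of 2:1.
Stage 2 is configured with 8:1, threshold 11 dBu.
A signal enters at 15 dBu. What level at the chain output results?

10 dBu

Stage 1: overshoot 10 dB → 10/2 = 5 dB → 10 dBu.
Stage 2: 10 dBu is at or below the 11 dBu threshold — no compression; output 10 dBu.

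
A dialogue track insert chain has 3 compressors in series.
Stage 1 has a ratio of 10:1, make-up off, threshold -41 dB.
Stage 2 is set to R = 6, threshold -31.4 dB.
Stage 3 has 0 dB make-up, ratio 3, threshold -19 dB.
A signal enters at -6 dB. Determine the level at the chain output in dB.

-37.5 dB

Stage 1: -6 dB is 35 dB over -41 dB; at 10:1 that becomes 3.5 dB over, giving -37.5 dB.
Stage 2: -37.5 dB is at or below the -31.4 dB threshold — no compression; output -37.5 dB.
Stage 3: below threshold (-37.5 ≤ -19); passes unchanged; output -37.5 dB.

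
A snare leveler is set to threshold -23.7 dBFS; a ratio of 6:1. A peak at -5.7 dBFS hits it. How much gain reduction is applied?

15 dB

The signal is 18 dB above threshold.
After 6:1 compression the overshoot becomes 18/6 = 3 dB.
GR = overshoot in − overshoot out = 18 − 3 = 15 dB.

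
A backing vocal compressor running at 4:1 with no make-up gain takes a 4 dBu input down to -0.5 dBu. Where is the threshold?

Gain reduction = 4 − (-0.5) = 4.5 dB; output overshoot = GR / (R − 1) = 4.5 / 3 = 1.5 dB.
Threshold = output − output overshoot = -0.5 − 1.5 = -2 dBu.

-2 dBu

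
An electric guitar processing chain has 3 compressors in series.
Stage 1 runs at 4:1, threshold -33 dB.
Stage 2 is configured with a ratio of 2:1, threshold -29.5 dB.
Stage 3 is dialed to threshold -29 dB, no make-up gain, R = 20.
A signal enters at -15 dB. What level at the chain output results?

-29 dB

Stage 1: -15 dB is 18 dB over -33 dB; at 4:1 that becomes 4.5 dB over, giving -28.5 dB.
Stage 2: overshoot 1 dB → 1/2 = 0.5 dB → -29 dB.
Stage 3: -29 dB ≤ -29 dB, so stage 3 doesn't engage; output -29 dB.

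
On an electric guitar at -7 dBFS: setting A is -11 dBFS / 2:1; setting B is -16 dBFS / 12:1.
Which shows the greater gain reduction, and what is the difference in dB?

B, by 6.25 dB

A: 4 dB over, compressed to 2 dB over, so 2 dB of GR.
B: 9 dB over, compressed to 0.75 dB over, so 8.25 dB of GR.
Difference: 6.25 dB in favour of B.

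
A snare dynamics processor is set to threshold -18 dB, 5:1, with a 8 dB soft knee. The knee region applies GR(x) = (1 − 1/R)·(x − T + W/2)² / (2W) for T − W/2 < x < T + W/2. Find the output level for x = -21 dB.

-21.05 dB

x − T + W/2 = -21 − (-18) + 4 = 1.
GR = (1 − 1/5) × 1² / 16 = 0.8 × 1 / 16 = 0.05 dB.
Output = -21 − 0.05 = -21.05 dB.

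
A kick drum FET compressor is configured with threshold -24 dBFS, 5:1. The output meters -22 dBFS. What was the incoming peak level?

-14 dBFS

The compressed level sits -22 − (-24) = 2 dB over threshold.
Input overshoot = R × output overshoot = 10 dB → input = -24 + 10 = -14 dBFS.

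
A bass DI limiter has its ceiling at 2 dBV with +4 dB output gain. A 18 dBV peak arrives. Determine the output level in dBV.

At ∞:1, everything above 2 dBV is held at the ceiling.
Output gain then adds 4 dB: 2 + 4 = 6 dBV.

6 dBV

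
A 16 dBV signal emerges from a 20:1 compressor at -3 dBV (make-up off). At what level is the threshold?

-4 dBV

Gain reduction = 16 − (-3) = 19 dB; output overshoot = GR / (R − 1) = 19 / 19 = 1 dB.
Threshold = output − output overshoot = -3 − 1 = -4 dBV.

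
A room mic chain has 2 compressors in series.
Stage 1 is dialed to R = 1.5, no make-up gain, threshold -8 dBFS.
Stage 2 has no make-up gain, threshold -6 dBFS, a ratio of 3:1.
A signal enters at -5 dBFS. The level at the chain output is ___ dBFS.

Stage 1: -5 dBFS is 3 dB over -8 dBFS; at 1.5:1 that becomes 2 dB over, giving -6 dBFS.
Stage 2: -6 dBFS is at or below the -6 dBFS threshold — no compression; output -6 dBFS.

-6 dBFS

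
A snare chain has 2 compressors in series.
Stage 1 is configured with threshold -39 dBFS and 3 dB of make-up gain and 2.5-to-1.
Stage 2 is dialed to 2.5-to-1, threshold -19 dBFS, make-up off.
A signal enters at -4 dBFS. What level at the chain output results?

-22 dBFS

Stage 1: overshoot 35 dB → 35/2.5 = 14 dB → -25 dBFS; +3 dB make-up → -22 dBFS.
Stage 2: -22 dBFS is at or below the -19 dBFS threshold — no compression; output -22 dBFS.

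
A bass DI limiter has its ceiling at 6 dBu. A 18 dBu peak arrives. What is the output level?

6 dBu

A brickwall limiter is an ∞:1 compressor: any input above the ceiling is clamped to 6 dBu.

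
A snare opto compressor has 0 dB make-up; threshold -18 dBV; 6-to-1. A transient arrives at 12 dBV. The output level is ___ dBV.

The input is 30 dB above the -18 dBV threshold.
The 30 dB excess becomes 5 dB after 6:1 reduction.
So the level is -18 + 5 = -13 dBV.

-13 dBV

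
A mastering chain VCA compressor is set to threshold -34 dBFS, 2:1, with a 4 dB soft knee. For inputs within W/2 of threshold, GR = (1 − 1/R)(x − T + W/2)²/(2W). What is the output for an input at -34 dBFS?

x − T + W/2 = -34 − (-34) + 2 = 2.
GR = (1 − 1/2) × 2² / 8 = 0.5 × 4 / 8 = 0.25 dB.
Output = -34 − 0.25 = -34.25 dBFS.

-34.25 dBFS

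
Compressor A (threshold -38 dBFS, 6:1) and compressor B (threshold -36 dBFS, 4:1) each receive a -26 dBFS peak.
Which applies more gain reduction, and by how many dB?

A: overshoot 12 dB → output overshoot 2 dB → GR 10 dB.
B: overshoot 10 dB → output overshoot 2.5 dB → GR 7.5 dB.
Difference: 2.5 dB in favour of A.

A, by 2.5 dB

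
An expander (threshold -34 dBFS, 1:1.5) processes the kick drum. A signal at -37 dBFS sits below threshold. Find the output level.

-38.5 dBFS

Below threshold, a 1:1.5 expander applies gain = (1.5−1)×(T − x) of attenuation.
(1.5−1) × 3 = 1.5 dB, so output = -37 − 1.5 = -38.5 dBFS.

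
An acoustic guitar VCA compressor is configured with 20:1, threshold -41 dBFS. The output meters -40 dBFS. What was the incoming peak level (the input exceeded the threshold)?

The compressed level sits -40 − (-41) = 1 dB over threshold.
Before 20:1 compression the overshoot was 1 × 20 = 20 dB, so input = -41 + 20 = -21 dBFS.

-21 dBFS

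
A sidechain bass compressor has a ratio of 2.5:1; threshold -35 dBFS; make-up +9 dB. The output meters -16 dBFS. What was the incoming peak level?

-10 dBFS

Stripping the +9 dB make-up gives -25 dBFS at the gain stage.
The compressed level sits -25 − (-35) = 10 dB over threshold.
Before 2.5:1 compression the overshoot was 10 × 2.5 = 25 dB, so input = -35 + 25 = -10 dBFS.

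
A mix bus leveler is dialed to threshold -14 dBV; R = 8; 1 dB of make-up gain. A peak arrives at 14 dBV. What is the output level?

-9.5 dBV

Overshoot: 14 − (-14) = 28 dB.
The 28 dB excess becomes 3.5 dB after 8:1 reduction.
Output = -14 + 3.5 = -10.5 dBV; make-up adds 1 dB, giving -9.5 dBV.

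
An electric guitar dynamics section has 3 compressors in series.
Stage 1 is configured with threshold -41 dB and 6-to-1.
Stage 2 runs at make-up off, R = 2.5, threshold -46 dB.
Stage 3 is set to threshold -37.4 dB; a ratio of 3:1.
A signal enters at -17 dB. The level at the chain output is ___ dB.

Stage 1: overshoot 24 dB → 24/6 = 4 dB → -37 dB.
Stage 2: 9 dB above -46 dB, reduced 2.5:1 to 3.6 dB above → -42.4 dB.
Stage 3: -42.4 dB ≤ -37.4 dB, so stage 3 doesn't engage; output -42.4 dB.

-42.4 dB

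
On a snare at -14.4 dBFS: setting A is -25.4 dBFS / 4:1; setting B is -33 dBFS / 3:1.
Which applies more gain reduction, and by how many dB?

A: 11 dB over, compressed to 2.75 dB over, so 8.25 dB of GR.
B: 18.6 dB over, compressed to 6.2 dB over, so 12.4 dB of GR.
Difference: 4.15 dB in favour of B.

B, by 4.15 dB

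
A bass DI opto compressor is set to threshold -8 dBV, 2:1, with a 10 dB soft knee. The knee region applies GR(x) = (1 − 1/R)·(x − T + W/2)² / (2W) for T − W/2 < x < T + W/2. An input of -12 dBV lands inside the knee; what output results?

-12.025 dBV

x − T + W/2 = -12 − (-8) + 5 = 1.
GR = (1 − 1/2) × 1² / 20 = 0.5 × 1 / 20 = 0.025 dB.
Output = -12 − 0.025 = -12.025 dBV.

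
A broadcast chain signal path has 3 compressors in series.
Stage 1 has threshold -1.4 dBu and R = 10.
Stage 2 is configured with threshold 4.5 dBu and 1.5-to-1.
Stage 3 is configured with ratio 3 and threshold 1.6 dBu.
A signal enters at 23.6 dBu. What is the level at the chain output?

1.1 dBu

Stage 1: overshoot 25 dB → 25/10 = 2.5 dB → 1.1 dBu.
Stage 2: 1.1 dBu is at or below the 4.5 dBu threshold — no compression; output 1.1 dBu.
Stage 3: 1.1 dBu is at or below the 1.6 dBu threshold — no compression; output 1.1 dBu.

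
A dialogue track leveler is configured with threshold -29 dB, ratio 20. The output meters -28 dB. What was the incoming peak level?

-9 dB

The compressed level sits -28 − (-29) = 1 dB over threshold.
Undo the ratio: input overshoot = 1 × 20 = 20 dB, giving input = -9 dB.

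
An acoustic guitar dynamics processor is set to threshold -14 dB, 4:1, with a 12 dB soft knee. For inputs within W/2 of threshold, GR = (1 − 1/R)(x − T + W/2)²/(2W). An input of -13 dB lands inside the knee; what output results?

-14.53125 dB

x − T + W/2 = -13 − (-14) + 6 = 7.
GR = (1 − 1/4) × 7² / 24 = 0.75 × 49 / 24 = 1.53125 dB.
Output = -13 − 1.53125 = -14.53125 dB.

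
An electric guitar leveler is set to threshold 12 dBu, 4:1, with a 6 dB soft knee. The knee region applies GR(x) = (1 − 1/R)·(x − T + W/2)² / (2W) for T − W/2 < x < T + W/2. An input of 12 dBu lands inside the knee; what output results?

11.4375 dBu

x − T + W/2 = 12 − 12 + 3 = 3.
GR = (1 − 1/4) × 3² / 12 = 0.75 × 9 / 12 = 0.5625 dB.
Output = 12 − 0.5625 = 11.4375 dBu.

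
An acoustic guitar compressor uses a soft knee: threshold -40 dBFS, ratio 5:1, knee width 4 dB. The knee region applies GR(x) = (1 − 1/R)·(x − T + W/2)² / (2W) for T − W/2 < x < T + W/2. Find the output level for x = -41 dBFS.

x − T + W/2 = -41 − (-40) + 2 = 1.
GR = (1 − 1/5) × 1² / 8 = 0.8 × 1 / 8 = 0.1 dB.
Output = -41 − 0.1 = -41.1 dBFS.

-41.1 dBFS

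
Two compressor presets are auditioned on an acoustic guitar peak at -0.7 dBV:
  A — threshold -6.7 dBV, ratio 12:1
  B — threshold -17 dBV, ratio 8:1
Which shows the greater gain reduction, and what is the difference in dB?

A: overshoot 6 dB → output overshoot 0.5 dB → GR 5.5 dB.
B: overshoot 16.3 dB → output overshoot 2.0375 dB → GR 14.2625 dB.
B reduces 8.7625 dB more.

B, by 8.7625 dB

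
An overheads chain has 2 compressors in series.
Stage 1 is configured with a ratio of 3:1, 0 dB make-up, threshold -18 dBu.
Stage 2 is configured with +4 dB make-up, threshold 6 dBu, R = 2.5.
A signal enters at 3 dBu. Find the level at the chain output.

Stage 1: overshoot 21 dB → 21/3 = 7 dB → -11 dBu.
Stage 2: -11 dBu ≤ 6 dBu, so stage 2 doesn't engage; make-up brings it to -7 dBu.

-7 dBu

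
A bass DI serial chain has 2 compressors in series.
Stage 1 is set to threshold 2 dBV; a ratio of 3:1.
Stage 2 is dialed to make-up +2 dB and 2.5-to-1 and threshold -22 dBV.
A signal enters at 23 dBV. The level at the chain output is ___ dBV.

Stage 1: 21 dB above 2 dBV, reduced 3:1 to 7 dB above → 9 dBV.
Stage 2: 31 dB above -22 dBV, reduced 2.5:1 to 12.4 dB above → -9.6 dBV; +2 dB make-up → -7.6 dBV.

-7.6 dBV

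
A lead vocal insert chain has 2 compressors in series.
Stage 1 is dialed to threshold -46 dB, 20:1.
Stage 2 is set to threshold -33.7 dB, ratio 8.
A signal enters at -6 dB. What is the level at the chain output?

-44 dB

Stage 1: 40 dB above -46 dB, reduced 20:1 to 2 dB above → -44 dB.
Stage 2: below threshold (-44 ≤ -33.7); passes unchanged; output -44 dB.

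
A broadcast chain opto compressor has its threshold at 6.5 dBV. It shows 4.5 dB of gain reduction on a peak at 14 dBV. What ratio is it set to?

Input overshoot = 14 − 6.5 = 7.5 dB.
Output overshoot = 7.5 − 4.5 = 3 dB.
Ratio = input overshoot / output overshoot = 7.5 / 3 = 2.5.

2.5:1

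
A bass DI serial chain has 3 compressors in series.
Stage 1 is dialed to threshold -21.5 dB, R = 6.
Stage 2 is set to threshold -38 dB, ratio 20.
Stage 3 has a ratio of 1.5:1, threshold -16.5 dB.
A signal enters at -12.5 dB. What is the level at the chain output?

Stage 1: -12.5 dB is 9 dB over -21.5 dB; at 6:1 that becomes 1.5 dB over, giving -20 dB.
Stage 2: -20 dB is 18 dB over -38 dB; at 20:1 that becomes 0.9 dB over, giving -37.1 dB.
Stage 3: -37.1 dB is at or below the -16.5 dB threshold — no compression; output -37.1 dB.

-37.1 dB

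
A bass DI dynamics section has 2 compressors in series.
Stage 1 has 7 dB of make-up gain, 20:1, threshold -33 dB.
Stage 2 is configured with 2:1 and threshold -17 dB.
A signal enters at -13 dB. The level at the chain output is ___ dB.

-25 dB

Stage 1: overshoot 20 dB → 20/20 = 1 dB → -32 dB; +7 dB make-up → -25 dB.
Stage 2: below threshold (-25 ≤ -17); passes unchanged; output -25 dB.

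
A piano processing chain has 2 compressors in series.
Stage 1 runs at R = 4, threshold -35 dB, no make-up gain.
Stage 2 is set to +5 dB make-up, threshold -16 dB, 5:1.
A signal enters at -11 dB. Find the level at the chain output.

Stage 1: -11 dB is 24 dB over -35 dB; at 4:1 that becomes 6 dB over, giving -29 dB.
Stage 2: below threshold (-29 ≤ -16); passes unchanged; make-up brings it to -24 dB.

-24 dB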